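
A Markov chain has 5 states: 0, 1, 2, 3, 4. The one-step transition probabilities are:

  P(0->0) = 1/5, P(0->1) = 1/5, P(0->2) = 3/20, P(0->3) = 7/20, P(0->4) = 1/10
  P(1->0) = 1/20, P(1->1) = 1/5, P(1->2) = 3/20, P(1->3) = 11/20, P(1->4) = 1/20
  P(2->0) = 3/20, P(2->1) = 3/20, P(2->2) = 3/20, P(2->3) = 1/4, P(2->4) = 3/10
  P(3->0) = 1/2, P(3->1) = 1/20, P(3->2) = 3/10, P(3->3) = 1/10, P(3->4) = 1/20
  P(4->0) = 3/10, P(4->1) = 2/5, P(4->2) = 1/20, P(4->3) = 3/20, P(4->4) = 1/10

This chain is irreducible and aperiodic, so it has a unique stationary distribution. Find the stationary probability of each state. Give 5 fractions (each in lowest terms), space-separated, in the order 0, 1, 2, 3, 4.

The stationary distribution satisfies pi = pi * P, i.e.:
  pi_0 = 1/5*pi_0 + 1/20*pi_1 + 3/20*pi_2 + 1/2*pi_3 + 3/10*pi_4
  pi_1 = 1/5*pi_0 + 1/5*pi_1 + 3/20*pi_2 + 1/20*pi_3 + 2/5*pi_4
  pi_2 = 3/20*pi_0 + 3/20*pi_1 + 3/20*pi_2 + 3/10*pi_3 + 1/20*pi_4
  pi_3 = 7/20*pi_0 + 11/20*pi_1 + 1/4*pi_2 + 1/10*pi_3 + 3/20*pi_4
  pi_4 = 1/10*pi_0 + 1/20*pi_1 + 3/10*pi_2 + 1/20*pi_3 + 1/10*pi_4
with normalization: pi_0 + pi_1 + pi_2 + pi_3 + pi_4 = 1.

Using the first 4 balance equations plus normalization, the linear system A*pi = b is:
  [-4/5, 1/20, 3/20, 1/2, 3/10] . pi = 0
  [1/5, -4/5, 3/20, 1/20, 2/5] . pi = 0
  [3/20, 3/20, -17/20, 3/10, 1/20] . pi = 0
  [7/20, 11/20, 1/4, -9/10, 3/20] . pi = 0
  [1, 1, 1, 1, 1] . pi = 1

Solving yields:
  pi_0 = 3071/11857
  pi_1 = 2045/11857
  pi_2 = 2133/11857
  pi_3 = 3261/11857
  pi_4 = 1347/11857

Verification (pi * P):
  3071/11857*1/5 + 2045/11857*1/20 + 2133/11857*3/20 + 3261/11857*1/2 + 1347/11857*3/10 = 3071/11857 = pi_0  (ok)
  3071/11857*1/5 + 2045/11857*1/5 + 2133/11857*3/20 + 3261/11857*1/20 + 1347/11857*2/5 = 2045/11857 = pi_1  (ok)
  3071/11857*3/20 + 2045/11857*3/20 + 2133/11857*3/20 + 3261/11857*3/10 + 1347/11857*1/20 = 2133/11857 = pi_2  (ok)
  3071/11857*7/20 + 2045/11857*11/20 + 2133/11857*1/4 + 3261/11857*1/10 + 1347/11857*3/20 = 3261/11857 = pi_3  (ok)
  3071/11857*1/10 + 2045/11857*1/20 + 2133/11857*3/10 + 3261/11857*1/20 + 1347/11857*1/10 = 1347/11857 = pi_4  (ok)

Answer: 3071/11857 2045/11857 2133/11857 3261/11857 1347/11857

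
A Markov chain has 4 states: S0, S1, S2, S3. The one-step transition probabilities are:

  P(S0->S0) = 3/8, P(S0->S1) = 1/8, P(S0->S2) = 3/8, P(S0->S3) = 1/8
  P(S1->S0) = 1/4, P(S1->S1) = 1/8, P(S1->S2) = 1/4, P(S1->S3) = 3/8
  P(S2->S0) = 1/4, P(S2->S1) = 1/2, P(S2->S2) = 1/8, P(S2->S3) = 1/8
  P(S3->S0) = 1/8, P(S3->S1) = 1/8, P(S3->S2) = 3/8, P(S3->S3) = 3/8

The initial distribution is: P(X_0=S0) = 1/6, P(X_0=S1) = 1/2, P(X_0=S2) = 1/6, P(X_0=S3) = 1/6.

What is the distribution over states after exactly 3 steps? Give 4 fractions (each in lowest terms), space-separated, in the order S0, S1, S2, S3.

Propagating the distribution step by step (d_{t+1} = d_t * P):
d_0 = (S0=1/6, S1=1/2, S2=1/6, S3=1/6)
  d_1[S0] = 1/6*3/8 + 1/2*1/4 + 1/6*1/4 + 1/6*1/8 = 1/4
  d_1[S1] = 1/6*1/8 + 1/2*1/8 + 1/6*1/2 + 1/6*1/8 = 3/16
  d_1[S2] = 1/6*3/8 + 1/2*1/4 + 1/6*1/8 + 1/6*3/8 = 13/48
  d_1[S3] = 1/6*1/8 + 1/2*3/8 + 1/6*1/8 + 1/6*3/8 = 7/24
d_1 = (S0=1/4, S1=3/16, S2=13/48, S3=7/24)
  d_2[S0] = 1/4*3/8 + 3/16*1/4 + 13/48*1/4 + 7/24*1/8 = 47/192
  d_2[S1] = 1/4*1/8 + 3/16*1/8 + 13/48*1/2 + 7/24*1/8 = 29/128
  d_2[S2] = 1/4*3/8 + 3/16*1/4 + 13/48*1/8 + 7/24*3/8 = 109/384
  d_2[S3] = 1/4*1/8 + 3/16*3/8 + 13/48*1/8 + 7/24*3/8 = 47/192
d_2 = (S0=47/192, S1=29/128, S2=109/384, S3=47/192)
  d_3[S0] = 47/192*3/8 + 29/128*1/4 + 109/384*1/4 + 47/192*1/8 = 1/4
  d_3[S1] = 47/192*1/8 + 29/128*1/8 + 109/384*1/2 + 47/192*1/8 = 237/1024
  d_3[S2] = 47/192*3/8 + 29/128*1/4 + 109/384*1/8 + 47/192*3/8 = 847/3072
  d_3[S3] = 47/192*1/8 + 29/128*3/8 + 109/384*1/8 + 47/192*3/8 = 373/1536
d_3 = (S0=1/4, S1=237/1024, S2=847/3072, S3=373/1536)

Answer: 1/4 237/1024 847/3072 373/1536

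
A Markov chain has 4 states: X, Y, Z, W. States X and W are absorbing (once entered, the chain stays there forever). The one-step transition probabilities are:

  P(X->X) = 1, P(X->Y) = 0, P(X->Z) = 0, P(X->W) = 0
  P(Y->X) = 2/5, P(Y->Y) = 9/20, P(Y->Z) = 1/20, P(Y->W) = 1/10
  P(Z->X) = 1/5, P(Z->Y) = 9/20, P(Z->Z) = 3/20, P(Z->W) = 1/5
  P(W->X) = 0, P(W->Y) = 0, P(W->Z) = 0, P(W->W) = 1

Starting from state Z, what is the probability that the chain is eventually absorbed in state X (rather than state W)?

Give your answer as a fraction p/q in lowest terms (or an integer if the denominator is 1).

Answer: 58/89

Derivation:
Let a_i = P(absorbed in X | start in state i).
Boundary conditions: a_X = 1, a_W = 0.
For each transient state i, a_i = sum_j P(i->j) * a_j:
  a_Y = 2/5*a_X + 9/20*a_Y + 1/20*a_Z + 1/10*a_W
  a_Z = 1/5*a_X + 9/20*a_Y + 3/20*a_Z + 1/5*a_W

Substituting a_X = 1 and a_W = 0, rearrange to (I - Q) a = r where r[i] = P(i -> X):
  [11/20, -1/20] . (a_Y, a_Z) = 2/5
  [-9/20, 17/20] . (a_Y, a_Z) = 1/5

Solving yields:
  a_Y = 70/89
  a_Z = 58/89

Starting state is Z, so the absorption probability is a_Z = 58/89.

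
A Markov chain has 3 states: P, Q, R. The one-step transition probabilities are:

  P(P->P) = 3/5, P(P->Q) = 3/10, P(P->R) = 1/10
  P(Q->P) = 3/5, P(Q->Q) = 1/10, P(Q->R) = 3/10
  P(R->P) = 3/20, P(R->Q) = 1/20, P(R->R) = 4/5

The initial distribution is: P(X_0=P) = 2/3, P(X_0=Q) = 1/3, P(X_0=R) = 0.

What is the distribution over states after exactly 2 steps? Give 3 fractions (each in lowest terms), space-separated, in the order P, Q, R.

Answer: 21/40 127/600 79/300

Derivation:
Propagating the distribution step by step (d_{t+1} = d_t * P):
d_0 = (P=2/3, Q=1/3, R=0)
  d_1[P] = 2/3*3/5 + 1/3*3/5 + 0*3/20 = 3/5
  d_1[Q] = 2/3*3/10 + 1/3*1/10 + 0*1/20 = 7/30
  d_1[R] = 2/3*1/10 + 1/3*3/10 + 0*4/5 = 1/6
d_1 = (P=3/5, Q=7/30, R=1/6)
  d_2[P] = 3/5*3/5 + 7/30*3/5 + 1/6*3/20 = 21/40
  d_2[Q] = 3/5*3/10 + 7/30*1/10 + 1/6*1/20 = 127/600
  d_2[R] = 3/5*1/10 + 7/30*3/10 + 1/6*4/5 = 79/300
d_2 = (P=21/40, Q=127/600, R=79/300)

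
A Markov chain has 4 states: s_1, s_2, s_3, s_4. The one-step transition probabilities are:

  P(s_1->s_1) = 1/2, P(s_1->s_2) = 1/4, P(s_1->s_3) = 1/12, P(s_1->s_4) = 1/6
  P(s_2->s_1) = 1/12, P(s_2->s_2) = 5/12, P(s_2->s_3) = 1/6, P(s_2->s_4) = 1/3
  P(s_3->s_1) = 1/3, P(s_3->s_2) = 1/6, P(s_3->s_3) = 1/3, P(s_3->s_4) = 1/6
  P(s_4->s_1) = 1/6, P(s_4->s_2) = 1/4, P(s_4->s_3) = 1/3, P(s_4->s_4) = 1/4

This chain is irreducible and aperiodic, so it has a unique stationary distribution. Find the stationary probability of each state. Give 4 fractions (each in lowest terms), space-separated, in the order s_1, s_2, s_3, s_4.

Answer: 272/1007 280/1007 221/1007 234/1007

Derivation:
The stationary distribution satisfies pi = pi * P, i.e.:
  pi_s_1 = 1/2*pi_s_1 + 1/12*pi_s_2 + 1/3*pi_s_3 + 1/6*pi_s_4
  pi_s_2 = 1/4*pi_s_1 + 5/12*pi_s_2 + 1/6*pi_s_3 + 1/4*pi_s_4
  pi_s_3 = 1/12*pi_s_1 + 1/6*pi_s_2 + 1/3*pi_s_3 + 1/3*pi_s_4
  pi_s_4 = 1/6*pi_s_1 + 1/3*pi_s_2 + 1/6*pi_s_3 + 1/4*pi_s_4
with normalization: pi_s_1 + pi_s_2 + pi_s_3 + pi_s_4 = 1.

Using the first 3 balance equations plus normalization, the linear system A*pi = b is:
  [-1/2, 1/12, 1/3, 1/6] . pi = 0
  [1/4, -7/12, 1/6, 1/4] . pi = 0
  [1/12, 1/6, -2/3, 1/3] . pi = 0
  [1, 1, 1, 1] . pi = 1

Solving yields:
  pi_s_1 = 272/1007
  pi_s_2 = 280/1007
  pi_s_3 = 221/1007
  pi_s_4 = 234/1007

Verification (pi * P):
  272/1007*1/2 + 280/1007*1/12 + 221/1007*1/3 + 234/1007*1/6 = 272/1007 = pi_s_1  (ok)
  272/1007*1/4 + 280/1007*5/12 + 221/1007*1/6 + 234/1007*1/4 = 280/1007 = pi_s_2  (ok)
  272/1007*1/12 + 280/1007*1/6 + 221/1007*1/3 + 234/1007*1/3 = 221/1007 = pi_s_3  (ok)
  272/1007*1/6 + 280/1007*1/3 + 221/1007*1/6 + 234/1007*1/4 = 234/1007 = pi_s_4  (ok)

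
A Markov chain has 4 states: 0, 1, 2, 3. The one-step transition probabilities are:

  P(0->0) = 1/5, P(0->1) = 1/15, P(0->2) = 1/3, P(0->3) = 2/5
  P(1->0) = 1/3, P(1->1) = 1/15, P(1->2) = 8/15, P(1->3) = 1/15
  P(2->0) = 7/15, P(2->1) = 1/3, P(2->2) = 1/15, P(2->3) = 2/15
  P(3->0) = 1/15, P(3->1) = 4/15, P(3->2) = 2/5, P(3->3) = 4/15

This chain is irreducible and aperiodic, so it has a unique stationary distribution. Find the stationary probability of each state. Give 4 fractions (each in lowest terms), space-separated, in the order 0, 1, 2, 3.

The stationary distribution satisfies pi = pi * P, i.e.:
  pi_0 = 1/5*pi_0 + 1/3*pi_1 + 7/15*pi_2 + 1/15*pi_3
  pi_1 = 1/15*pi_0 + 1/15*pi_1 + 1/3*pi_2 + 4/15*pi_3
  pi_2 = 1/3*pi_0 + 8/15*pi_1 + 1/15*pi_2 + 2/5*pi_3
  pi_3 = 2/5*pi_0 + 1/15*pi_1 + 2/15*pi_2 + 4/15*pi_3
with normalization: pi_0 + pi_1 + pi_2 + pi_3 = 1.

Using the first 3 balance equations plus normalization, the linear system A*pi = b is:
  [-4/5, 1/3, 7/15, 1/15] . pi = 0
  [1/15, -14/15, 1/3, 4/15] . pi = 0
  [1/3, 8/15, -14/15, 2/5] . pi = 0
  [1, 1, 1, 1] . pi = 1

Solving yields:
  pi_0 = 699/2521
  pi_1 = 973/5042
  pi_2 = 770/2521
  pi_3 = 1131/5042

Verification (pi * P):
  699/2521*1/5 + 973/5042*1/3 + 770/2521*7/15 + 1131/5042*1/15 = 699/2521 = pi_0  (ok)
  699/2521*1/15 + 973/5042*1/15 + 770/2521*1/3 + 1131/5042*4/15 = 973/5042 = pi_1  (ok)
  699/2521*1/3 + 973/5042*8/15 + 770/2521*1/15 + 1131/5042*2/5 = 770/2521 = pi_2  (ok)
  699/2521*2/5 + 973/5042*1/15 + 770/2521*2/15 + 1131/5042*4/15 = 1131/5042 = pi_3  (ok)

Answer: 699/2521 973/5042 770/2521 1131/5042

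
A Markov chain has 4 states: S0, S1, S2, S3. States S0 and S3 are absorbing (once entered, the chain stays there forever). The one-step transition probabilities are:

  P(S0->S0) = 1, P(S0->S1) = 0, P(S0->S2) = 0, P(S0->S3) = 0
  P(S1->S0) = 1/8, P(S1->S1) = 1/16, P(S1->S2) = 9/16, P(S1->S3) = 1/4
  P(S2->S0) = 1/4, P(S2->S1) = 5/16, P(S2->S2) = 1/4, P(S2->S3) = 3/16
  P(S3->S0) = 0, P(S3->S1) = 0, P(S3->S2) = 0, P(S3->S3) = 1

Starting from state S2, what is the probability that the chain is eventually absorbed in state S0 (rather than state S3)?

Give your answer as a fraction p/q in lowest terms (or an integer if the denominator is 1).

Answer: 14/27

Derivation:
Let a_i = P(absorbed in S0 | start in state i).
Boundary conditions: a_S0 = 1, a_S3 = 0.
For each transient state i, a_i = sum_j P(i->j) * a_j:
  a_S1 = 1/8*a_S0 + 1/16*a_S1 + 9/16*a_S2 + 1/4*a_S3
  a_S2 = 1/4*a_S0 + 5/16*a_S1 + 1/4*a_S2 + 3/16*a_S3

Substituting a_S0 = 1 and a_S3 = 0, rearrange to (I - Q) a = r where r[i] = P(i -> S0):
  [15/16, -9/16] . (a_S1, a_S2) = 1/8
  [-5/16, 3/4] . (a_S1, a_S2) = 1/4

Solving yields:
  a_S1 = 4/9
  a_S2 = 14/27

Starting state is S2, so the absorption probability is a_S2 = 14/27.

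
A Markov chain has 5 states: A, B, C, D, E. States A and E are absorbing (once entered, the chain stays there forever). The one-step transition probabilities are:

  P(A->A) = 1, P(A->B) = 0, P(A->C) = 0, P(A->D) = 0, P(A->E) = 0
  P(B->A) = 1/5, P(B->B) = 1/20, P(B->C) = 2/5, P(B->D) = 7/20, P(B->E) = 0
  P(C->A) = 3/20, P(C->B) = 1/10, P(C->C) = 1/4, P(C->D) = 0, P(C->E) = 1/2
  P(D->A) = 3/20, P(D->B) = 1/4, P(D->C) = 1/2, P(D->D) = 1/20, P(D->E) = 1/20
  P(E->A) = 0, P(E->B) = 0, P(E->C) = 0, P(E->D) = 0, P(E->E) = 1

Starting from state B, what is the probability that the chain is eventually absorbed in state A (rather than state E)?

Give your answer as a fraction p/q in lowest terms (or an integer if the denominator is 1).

Answer: 707/1482

Derivation:
Let a_i = P(absorbed in A | start in state i).
Boundary conditions: a_A = 1, a_E = 0.
For each transient state i, a_i = sum_j P(i->j) * a_j:
  a_B = 1/5*a_A + 1/20*a_B + 2/5*a_C + 7/20*a_D + 0*a_E
  a_C = 3/20*a_A + 1/10*a_B + 1/4*a_C + 0*a_D + 1/2*a_E
  a_D = 3/20*a_A + 1/4*a_B + 1/2*a_C + 1/20*a_D + 1/20*a_E

Substituting a_A = 1 and a_E = 0, rearrange to (I - Q) a = r where r[i] = P(i -> A):
  [19/20, -2/5, -7/20] . (a_B, a_C, a_D) = 1/5
  [-1/10, 3/4, 0] . (a_B, a_C, a_D) = 3/20
  [-1/4, -1/2, 19/20] . (a_B, a_C, a_D) = 3/20

Solving yields:
  a_B = 707/1482
  a_C = 586/2223
  a_D = 1877/4446

Starting state is B, so the absorption probability is a_B = 707/1482.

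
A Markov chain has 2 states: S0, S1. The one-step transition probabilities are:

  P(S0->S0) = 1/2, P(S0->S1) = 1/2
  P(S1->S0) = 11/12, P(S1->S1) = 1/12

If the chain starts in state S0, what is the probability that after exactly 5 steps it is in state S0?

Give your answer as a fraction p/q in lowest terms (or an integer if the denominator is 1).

Computing P^5 by repeated multiplication:
P^1 =
  S0: [1/2, 1/2]
  S1: [11/12, 1/12]
P^2 =
  S0: [17/24, 7/24]
  S1: [77/144, 67/144]
P^3 =
  S0: [179/288, 109/288]
  S1: [1199/1728, 529/1728]
P^4 =
  S0: [2273/3456, 1183/3456]
  S1: [13013/20736, 7723/20736]
P^5 =
  S0: [26651/41472, 14821/41472]
  S1: [163031/248832, 85801/248832]

(P^5)[S0 -> S0] = 26651/41472

Answer: 26651/41472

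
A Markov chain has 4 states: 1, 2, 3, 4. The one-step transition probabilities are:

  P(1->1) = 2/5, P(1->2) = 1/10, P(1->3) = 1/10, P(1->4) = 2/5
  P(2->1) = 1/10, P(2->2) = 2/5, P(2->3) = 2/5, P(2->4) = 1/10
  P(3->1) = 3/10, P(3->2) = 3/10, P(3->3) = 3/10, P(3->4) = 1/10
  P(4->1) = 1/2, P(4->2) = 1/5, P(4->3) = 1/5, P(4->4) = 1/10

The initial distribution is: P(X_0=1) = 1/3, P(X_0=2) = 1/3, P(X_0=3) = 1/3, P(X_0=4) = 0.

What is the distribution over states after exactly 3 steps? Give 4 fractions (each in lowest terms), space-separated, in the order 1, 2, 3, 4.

Propagating the distribution step by step (d_{t+1} = d_t * P):
d_0 = (1=1/3, 2=1/3, 3=1/3, 4=0)
  d_1[1] = 1/3*2/5 + 1/3*1/10 + 1/3*3/10 + 0*1/2 = 4/15
  d_1[2] = 1/3*1/10 + 1/3*2/5 + 1/3*3/10 + 0*1/5 = 4/15
  d_1[3] = 1/3*1/10 + 1/3*2/5 + 1/3*3/10 + 0*1/5 = 4/15
  d_1[4] = 1/3*2/5 + 1/3*1/10 + 1/3*1/10 + 0*1/10 = 1/5
d_1 = (1=4/15, 2=4/15, 3=4/15, 4=1/5)
  d_2[1] = 4/15*2/5 + 4/15*1/10 + 4/15*3/10 + 1/5*1/2 = 47/150
  d_2[2] = 4/15*1/10 + 4/15*2/5 + 4/15*3/10 + 1/5*1/5 = 19/75
  d_2[3] = 4/15*1/10 + 4/15*2/5 + 4/15*3/10 + 1/5*1/5 = 19/75
  d_2[4] = 4/15*2/5 + 4/15*1/10 + 4/15*1/10 + 1/5*1/10 = 9/50
d_2 = (1=47/150, 2=19/75, 3=19/75, 4=9/50)
  d_3[1] = 47/150*2/5 + 19/75*1/10 + 19/75*3/10 + 9/50*1/2 = 19/60
  d_3[2] = 47/150*1/10 + 19/75*2/5 + 19/75*3/10 + 9/50*1/5 = 367/1500
  d_3[3] = 47/150*1/10 + 19/75*2/5 + 19/75*3/10 + 9/50*1/5 = 367/1500
  d_3[4] = 47/150*2/5 + 19/75*1/10 + 19/75*1/10 + 9/50*1/10 = 97/500
d_3 = (1=19/60, 2=367/1500, 3=367/1500, 4=97/500)

Answer: 19/60 367/1500 367/1500 97/500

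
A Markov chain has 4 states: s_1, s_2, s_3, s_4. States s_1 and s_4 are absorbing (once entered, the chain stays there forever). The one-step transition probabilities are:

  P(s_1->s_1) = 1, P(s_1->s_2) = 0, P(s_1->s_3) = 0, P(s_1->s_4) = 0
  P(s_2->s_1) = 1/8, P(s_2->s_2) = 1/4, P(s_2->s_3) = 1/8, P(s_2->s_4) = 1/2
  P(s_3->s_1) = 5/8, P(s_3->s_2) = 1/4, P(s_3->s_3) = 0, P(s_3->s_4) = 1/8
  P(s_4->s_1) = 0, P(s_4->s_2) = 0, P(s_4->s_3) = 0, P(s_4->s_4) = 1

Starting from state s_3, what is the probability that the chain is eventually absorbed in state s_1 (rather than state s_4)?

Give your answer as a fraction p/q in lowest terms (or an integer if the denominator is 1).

Answer: 16/23

Derivation:
Let a_i = P(absorbed in s_1 | start in state i).
Boundary conditions: a_s_1 = 1, a_s_4 = 0.
For each transient state i, a_i = sum_j P(i->j) * a_j:
  a_s_2 = 1/8*a_s_1 + 1/4*a_s_2 + 1/8*a_s_3 + 1/2*a_s_4
  a_s_3 = 5/8*a_s_1 + 1/4*a_s_2 + 0*a_s_3 + 1/8*a_s_4

Substituting a_s_1 = 1 and a_s_4 = 0, rearrange to (I - Q) a = r where r[i] = P(i -> s_1):
  [3/4, -1/8] . (a_s_2, a_s_3) = 1/8
  [-1/4, 1] . (a_s_2, a_s_3) = 5/8

Solving yields:
  a_s_2 = 13/46
  a_s_3 = 16/23

Starting state is s_3, so the absorption probability is a_s_3 = 16/23.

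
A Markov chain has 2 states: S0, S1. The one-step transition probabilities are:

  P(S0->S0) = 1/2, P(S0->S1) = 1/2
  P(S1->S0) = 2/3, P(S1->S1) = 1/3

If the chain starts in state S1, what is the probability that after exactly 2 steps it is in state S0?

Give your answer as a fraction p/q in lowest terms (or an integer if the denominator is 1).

Computing P^2 by repeated multiplication:
P^1 =
  S0: [1/2, 1/2]
  S1: [2/3, 1/3]
P^2 =
  S0: [7/12, 5/12]
  S1: [5/9, 4/9]

(P^2)[S1 -> S0] = 5/9

Answer: 5/9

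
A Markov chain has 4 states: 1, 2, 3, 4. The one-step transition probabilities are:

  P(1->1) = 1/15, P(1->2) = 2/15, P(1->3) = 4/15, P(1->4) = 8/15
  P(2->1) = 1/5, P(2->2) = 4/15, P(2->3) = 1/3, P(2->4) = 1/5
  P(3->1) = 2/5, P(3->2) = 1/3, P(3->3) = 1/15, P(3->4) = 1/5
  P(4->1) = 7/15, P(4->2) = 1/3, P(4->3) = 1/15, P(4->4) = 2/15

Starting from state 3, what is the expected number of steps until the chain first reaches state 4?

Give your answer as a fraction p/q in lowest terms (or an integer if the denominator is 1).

Let h_i = expected steps to first reach 4 from state i.
Boundary: h_4 = 0.
First-step equations for the other states:
  h_1 = 1 + 1/15*h_1 + 2/15*h_2 + 4/15*h_3 + 8/15*h_4
  h_2 = 1 + 1/5*h_1 + 4/15*h_2 + 1/3*h_3 + 1/5*h_4
  h_3 = 1 + 2/5*h_1 + 1/3*h_2 + 1/15*h_3 + 1/5*h_4

Substituting h_4 = 0 and rearranging gives the linear system (I - Q) h = 1:
  [14/15, -2/15, -4/15] . (h_1, h_2, h_3) = 1
  [-1/5, 11/15, -1/3] . (h_1, h_2, h_3) = 1
  [-2/5, -1/3, 14/15] . (h_1, h_2, h_3) = 1

Solving yields:
  h_1 = 1155/446
  h_2 = 815/223
  h_3 = 1555/446

Starting state is 3, so the expected hitting time is h_3 = 1555/446.

Answer: 1555/446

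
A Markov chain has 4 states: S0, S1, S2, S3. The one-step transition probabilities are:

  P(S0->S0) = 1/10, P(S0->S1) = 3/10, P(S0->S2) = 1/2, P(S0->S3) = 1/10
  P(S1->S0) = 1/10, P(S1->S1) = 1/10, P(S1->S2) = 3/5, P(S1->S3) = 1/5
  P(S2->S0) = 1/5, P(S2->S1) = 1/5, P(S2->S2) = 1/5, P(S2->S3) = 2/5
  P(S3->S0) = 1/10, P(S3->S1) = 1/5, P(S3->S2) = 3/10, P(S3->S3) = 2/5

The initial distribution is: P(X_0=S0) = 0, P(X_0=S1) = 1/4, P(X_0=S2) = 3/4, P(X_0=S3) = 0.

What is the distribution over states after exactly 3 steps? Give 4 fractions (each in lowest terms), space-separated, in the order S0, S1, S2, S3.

Propagating the distribution step by step (d_{t+1} = d_t * P):
d_0 = (S0=0, S1=1/4, S2=3/4, S3=0)
  d_1[S0] = 0*1/10 + 1/4*1/10 + 3/4*1/5 + 0*1/10 = 7/40
  d_1[S1] = 0*3/10 + 1/4*1/10 + 3/4*1/5 + 0*1/5 = 7/40
  d_1[S2] = 0*1/2 + 1/4*3/5 + 3/4*1/5 + 0*3/10 = 3/10
  d_1[S3] = 0*1/10 + 1/4*1/5 + 3/4*2/5 + 0*2/5 = 7/20
d_1 = (S0=7/40, S1=7/40, S2=3/10, S3=7/20)
  d_2[S0] = 7/40*1/10 + 7/40*1/10 + 3/10*1/5 + 7/20*1/10 = 13/100
  d_2[S1] = 7/40*3/10 + 7/40*1/10 + 3/10*1/5 + 7/20*1/5 = 1/5
  d_2[S2] = 7/40*1/2 + 7/40*3/5 + 3/10*1/5 + 7/20*3/10 = 143/400
  d_2[S3] = 7/40*1/10 + 7/40*1/5 + 3/10*2/5 + 7/20*2/5 = 5/16
d_2 = (S0=13/100, S1=1/5, S2=143/400, S3=5/16)
  d_3[S0] = 13/100*1/10 + 1/5*1/10 + 143/400*1/5 + 5/16*1/10 = 543/4000
  d_3[S1] = 13/100*3/10 + 1/5*1/10 + 143/400*1/5 + 5/16*1/5 = 193/1000
  d_3[S2] = 13/100*1/2 + 1/5*3/5 + 143/400*1/5 + 5/16*3/10 = 1401/4000
  d_3[S3] = 13/100*1/10 + 1/5*1/5 + 143/400*2/5 + 5/16*2/5 = 321/1000
d_3 = (S0=543/4000, S1=193/1000, S2=1401/4000, S3=321/1000)

Answer: 543/4000 193/1000 1401/4000 321/1000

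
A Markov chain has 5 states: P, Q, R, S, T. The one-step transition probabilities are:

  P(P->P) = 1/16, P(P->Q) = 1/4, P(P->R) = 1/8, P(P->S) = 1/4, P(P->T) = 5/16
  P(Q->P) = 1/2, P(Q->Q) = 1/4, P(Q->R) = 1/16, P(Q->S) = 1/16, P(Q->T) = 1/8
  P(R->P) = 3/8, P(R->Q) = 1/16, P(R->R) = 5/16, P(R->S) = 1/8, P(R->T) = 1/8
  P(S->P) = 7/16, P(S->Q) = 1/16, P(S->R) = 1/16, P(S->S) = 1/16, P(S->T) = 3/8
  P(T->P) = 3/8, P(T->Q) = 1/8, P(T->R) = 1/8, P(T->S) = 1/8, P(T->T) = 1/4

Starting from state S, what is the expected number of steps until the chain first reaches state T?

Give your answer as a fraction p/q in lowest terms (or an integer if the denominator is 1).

Let h_i = expected steps to first reach T from state i.
Boundary: h_T = 0.
First-step equations for the other states:
  h_P = 1 + 1/16*h_P + 1/4*h_Q + 1/8*h_R + 1/4*h_S + 5/16*h_T
  h_Q = 1 + 1/2*h_P + 1/4*h_Q + 1/16*h_R + 1/16*h_S + 1/8*h_T
  h_R = 1 + 3/8*h_P + 1/16*h_Q + 5/16*h_R + 1/8*h_S + 1/8*h_T
  h_S = 1 + 7/16*h_P + 1/16*h_Q + 1/16*h_R + 1/16*h_S + 3/8*h_T

Substituting h_T = 0 and rearranging gives the linear system (I - Q) h = 1:
  [15/16, -1/4, -1/8, -1/4] . (h_P, h_Q, h_R, h_S) = 1
  [-1/2, 3/4, -1/16, -1/16] . (h_P, h_Q, h_R, h_S) = 1
  [-3/8, -1/16, 11/16, -1/8] . (h_P, h_Q, h_R, h_S) = 1
  [-7/16, -1/16, -1/16, 15/16] . (h_P, h_Q, h_R, h_S) = 1

Solving yields:
  h_P = 60176/15807
  h_Q = 23920/5269
  h_R = 72256/15807
  h_S = 54544/15807

Starting state is S, so the expected hitting time is h_S = 54544/15807.

Answer: 54544/15807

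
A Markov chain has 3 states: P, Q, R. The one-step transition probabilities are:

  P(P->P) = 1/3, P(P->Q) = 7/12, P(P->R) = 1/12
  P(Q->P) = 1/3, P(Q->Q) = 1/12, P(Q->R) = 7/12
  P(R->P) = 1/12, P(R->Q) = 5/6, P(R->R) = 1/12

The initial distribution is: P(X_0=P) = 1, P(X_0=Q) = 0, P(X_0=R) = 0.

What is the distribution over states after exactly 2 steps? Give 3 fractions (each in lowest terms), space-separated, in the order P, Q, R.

Answer: 5/16 5/16 3/8

Derivation:
Propagating the distribution step by step (d_{t+1} = d_t * P):
d_0 = (P=1, Q=0, R=0)
  d_1[P] = 1*1/3 + 0*1/3 + 0*1/12 = 1/3
  d_1[Q] = 1*7/12 + 0*1/12 + 0*5/6 = 7/12
  d_1[R] = 1*1/12 + 0*7/12 + 0*1/12 = 1/12
d_1 = (P=1/3, Q=7/12, R=1/12)
  d_2[P] = 1/3*1/3 + 7/12*1/3 + 1/12*1/12 = 5/16
  d_2[Q] = 1/3*7/12 + 7/12*1/12 + 1/12*5/6 = 5/16
  d_2[R] = 1/3*1/12 + 7/12*7/12 + 1/12*1/12 = 3/8
d_2 = (P=5/16, Q=5/16, R=3/8)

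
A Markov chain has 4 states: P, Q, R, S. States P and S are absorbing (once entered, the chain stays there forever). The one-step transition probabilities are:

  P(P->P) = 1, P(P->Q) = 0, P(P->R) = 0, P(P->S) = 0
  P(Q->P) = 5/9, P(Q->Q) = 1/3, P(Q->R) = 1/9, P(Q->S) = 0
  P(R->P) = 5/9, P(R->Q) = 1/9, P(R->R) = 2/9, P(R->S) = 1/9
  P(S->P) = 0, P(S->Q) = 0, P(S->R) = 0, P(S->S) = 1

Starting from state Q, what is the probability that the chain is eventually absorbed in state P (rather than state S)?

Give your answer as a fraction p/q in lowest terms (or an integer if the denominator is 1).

Answer: 40/41

Derivation:
Let a_i = P(absorbed in P | start in state i).
Boundary conditions: a_P = 1, a_S = 0.
For each transient state i, a_i = sum_j P(i->j) * a_j:
  a_Q = 5/9*a_P + 1/3*a_Q + 1/9*a_R + 0*a_S
  a_R = 5/9*a_P + 1/9*a_Q + 2/9*a_R + 1/9*a_S

Substituting a_P = 1 and a_S = 0, rearrange to (I - Q) a = r where r[i] = P(i -> P):
  [2/3, -1/9] . (a_Q, a_R) = 5/9
  [-1/9, 7/9] . (a_Q, a_R) = 5/9

Solving yields:
  a_Q = 40/41
  a_R = 35/41

Starting state is Q, so the absorption probability is a_Q = 40/41.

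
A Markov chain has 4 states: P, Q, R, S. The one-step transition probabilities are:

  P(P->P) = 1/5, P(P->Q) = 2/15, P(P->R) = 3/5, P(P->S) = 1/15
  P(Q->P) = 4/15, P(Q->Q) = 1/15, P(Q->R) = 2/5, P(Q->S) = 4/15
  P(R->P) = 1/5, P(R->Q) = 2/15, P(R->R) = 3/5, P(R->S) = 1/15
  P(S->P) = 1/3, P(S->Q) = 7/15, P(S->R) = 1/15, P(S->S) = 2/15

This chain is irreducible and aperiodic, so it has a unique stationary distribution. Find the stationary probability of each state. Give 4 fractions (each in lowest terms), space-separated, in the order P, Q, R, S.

The stationary distribution satisfies pi = pi * P, i.e.:
  pi_P = 1/5*pi_P + 4/15*pi_Q + 1/5*pi_R + 1/3*pi_S
  pi_Q = 2/15*pi_P + 1/15*pi_Q + 2/15*pi_R + 7/15*pi_S
  pi_R = 3/5*pi_P + 2/5*pi_Q + 3/5*pi_R + 1/15*pi_S
  pi_S = 1/15*pi_P + 4/15*pi_Q + 1/15*pi_R + 2/15*pi_S
with normalization: pi_P + pi_Q + pi_R + pi_S = 1.

Using the first 3 balance equations plus normalization, the linear system A*pi = b is:
  [-4/5, 4/15, 1/5, 1/3] . pi = 0
  [2/15, -14/15, 2/15, 7/15] . pi = 0
  [3/5, 2/5, -2/5, 1/15] . pi = 0
  [1, 1, 1, 1] . pi = 1

Solving yields:
  pi_P = 64/285
  pi_Q = 3/19
  pi_R = 146/285
  pi_S = 2/19

Verification (pi * P):
  64/285*1/5 + 3/19*4/15 + 146/285*1/5 + 2/19*1/3 = 64/285 = pi_P  (ok)
  64/285*2/15 + 3/19*1/15 + 146/285*2/15 + 2/19*7/15 = 3/19 = pi_Q  (ok)
  64/285*3/5 + 3/19*2/5 + 146/285*3/5 + 2/19*1/15 = 146/285 = pi_R  (ok)
  64/285*1/15 + 3/19*4/15 + 146/285*1/15 + 2/19*2/15 = 2/19 = pi_S  (ok)

Answer: 64/285 3/19 146/285 2/19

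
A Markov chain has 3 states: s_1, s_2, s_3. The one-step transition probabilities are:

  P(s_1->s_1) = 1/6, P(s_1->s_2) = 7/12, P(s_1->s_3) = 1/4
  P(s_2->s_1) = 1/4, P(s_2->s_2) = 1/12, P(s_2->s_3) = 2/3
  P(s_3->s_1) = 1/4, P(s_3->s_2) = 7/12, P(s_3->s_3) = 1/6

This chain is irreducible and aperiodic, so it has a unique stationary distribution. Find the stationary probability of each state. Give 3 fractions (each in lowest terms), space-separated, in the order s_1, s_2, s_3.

The stationary distribution satisfies pi = pi * P, i.e.:
  pi_s_1 = 1/6*pi_s_1 + 1/4*pi_s_2 + 1/4*pi_s_3
  pi_s_2 = 7/12*pi_s_1 + 1/12*pi_s_2 + 7/12*pi_s_3
  pi_s_3 = 1/4*pi_s_1 + 2/3*pi_s_2 + 1/6*pi_s_3
with normalization: pi_s_1 + pi_s_2 + pi_s_3 = 1.

Using the first 2 balance equations plus normalization, the linear system A*pi = b is:
  [-5/6, 1/4, 1/4] . pi = 0
  [7/12, -11/12, 7/12] . pi = 0
  [1, 1, 1] . pi = 1

Solving yields:
  pi_s_1 = 3/13
  pi_s_2 = 7/18
  pi_s_3 = 89/234

Verification (pi * P):
  3/13*1/6 + 7/18*1/4 + 89/234*1/4 = 3/13 = pi_s_1  (ok)
  3/13*7/12 + 7/18*1/12 + 89/234*7/12 = 7/18 = pi_s_2  (ok)
  3/13*1/4 + 7/18*2/3 + 89/234*1/6 = 89/234 = pi_s_3  (ok)

Answer: 3/13 7/18 89/234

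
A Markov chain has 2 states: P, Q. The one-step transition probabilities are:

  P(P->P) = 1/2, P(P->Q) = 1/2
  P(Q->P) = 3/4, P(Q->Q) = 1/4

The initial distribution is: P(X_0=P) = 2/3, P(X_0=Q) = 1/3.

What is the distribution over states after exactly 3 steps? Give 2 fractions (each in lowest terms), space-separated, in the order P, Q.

Answer: 115/192 77/192

Derivation:
Propagating the distribution step by step (d_{t+1} = d_t * P):
d_0 = (P=2/3, Q=1/3)
  d_1[P] = 2/3*1/2 + 1/3*3/4 = 7/12
  d_1[Q] = 2/3*1/2 + 1/3*1/4 = 5/12
d_1 = (P=7/12, Q=5/12)
  d_2[P] = 7/12*1/2 + 5/12*3/4 = 29/48
  d_2[Q] = 7/12*1/2 + 5/12*1/4 = 19/48
d_2 = (P=29/48, Q=19/48)
  d_3[P] = 29/48*1/2 + 19/48*3/4 = 115/192
  d_3[Q] = 29/48*1/2 + 19/48*1/4 = 77/192
d_3 = (P=115/192, Q=77/192)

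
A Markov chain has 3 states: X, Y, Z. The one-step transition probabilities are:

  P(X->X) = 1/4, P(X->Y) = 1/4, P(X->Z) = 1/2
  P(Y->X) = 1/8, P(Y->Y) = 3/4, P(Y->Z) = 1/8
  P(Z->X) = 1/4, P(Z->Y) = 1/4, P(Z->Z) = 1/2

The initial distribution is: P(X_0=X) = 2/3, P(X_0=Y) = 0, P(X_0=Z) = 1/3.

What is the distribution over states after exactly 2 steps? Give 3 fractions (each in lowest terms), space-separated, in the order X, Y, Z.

Propagating the distribution step by step (d_{t+1} = d_t * P):
d_0 = (X=2/3, Y=0, Z=1/3)
  d_1[X] = 2/3*1/4 + 0*1/8 + 1/3*1/4 = 1/4
  d_1[Y] = 2/3*1/4 + 0*3/4 + 1/3*1/4 = 1/4
  d_1[Z] = 2/3*1/2 + 0*1/8 + 1/3*1/2 = 1/2
d_1 = (X=1/4, Y=1/4, Z=1/2)
  d_2[X] = 1/4*1/4 + 1/4*1/8 + 1/2*1/4 = 7/32
  d_2[Y] = 1/4*1/4 + 1/4*3/4 + 1/2*1/4 = 3/8
  d_2[Z] = 1/4*1/2 + 1/4*1/8 + 1/2*1/2 = 13/32
d_2 = (X=7/32, Y=3/8, Z=13/32)

Answer: 7/32 3/8 13/32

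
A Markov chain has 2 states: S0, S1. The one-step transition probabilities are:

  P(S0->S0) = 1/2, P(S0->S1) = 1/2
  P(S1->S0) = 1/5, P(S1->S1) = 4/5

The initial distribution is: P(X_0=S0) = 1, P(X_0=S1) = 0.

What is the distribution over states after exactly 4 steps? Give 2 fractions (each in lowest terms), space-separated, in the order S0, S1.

Propagating the distribution step by step (d_{t+1} = d_t * P):
d_0 = (S0=1, S1=0)
  d_1[S0] = 1*1/2 + 0*1/5 = 1/2
  d_1[S1] = 1*1/2 + 0*4/5 = 1/2
d_1 = (S0=1/2, S1=1/2)
  d_2[S0] = 1/2*1/2 + 1/2*1/5 = 7/20
  d_2[S1] = 1/2*1/2 + 1/2*4/5 = 13/20
d_2 = (S0=7/20, S1=13/20)
  d_3[S0] = 7/20*1/2 + 13/20*1/5 = 61/200
  d_3[S1] = 7/20*1/2 + 13/20*4/5 = 139/200
d_3 = (S0=61/200, S1=139/200)
  d_4[S0] = 61/200*1/2 + 139/200*1/5 = 583/2000
  d_4[S1] = 61/200*1/2 + 139/200*4/5 = 1417/2000
d_4 = (S0=583/2000, S1=1417/2000)

Answer: 583/2000 1417/2000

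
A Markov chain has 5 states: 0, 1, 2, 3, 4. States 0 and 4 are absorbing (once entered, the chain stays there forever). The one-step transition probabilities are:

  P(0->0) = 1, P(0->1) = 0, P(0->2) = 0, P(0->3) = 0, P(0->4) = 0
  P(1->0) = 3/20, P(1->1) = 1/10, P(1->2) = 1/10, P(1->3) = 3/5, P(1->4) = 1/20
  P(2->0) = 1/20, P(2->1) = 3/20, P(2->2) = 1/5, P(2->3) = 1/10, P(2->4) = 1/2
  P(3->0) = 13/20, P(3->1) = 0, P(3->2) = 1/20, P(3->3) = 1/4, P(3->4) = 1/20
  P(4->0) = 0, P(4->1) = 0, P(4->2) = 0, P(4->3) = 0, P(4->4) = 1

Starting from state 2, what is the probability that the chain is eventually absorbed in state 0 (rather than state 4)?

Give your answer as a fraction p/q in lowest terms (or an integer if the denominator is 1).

Let a_i = P(absorbed in 0 | start in state i).
Boundary conditions: a_0 = 1, a_4 = 0.
For each transient state i, a_i = sum_j P(i->j) * a_j:
  a_1 = 3/20*a_0 + 1/10*a_1 + 1/10*a_2 + 3/5*a_3 + 1/20*a_4
  a_2 = 1/20*a_0 + 3/20*a_1 + 1/5*a_2 + 1/10*a_3 + 1/2*a_4
  a_3 = 13/20*a_0 + 0*a_1 + 1/20*a_2 + 1/4*a_3 + 1/20*a_4

Substituting a_0 = 1 and a_4 = 0, rearrange to (I - Q) a = r where r[i] = P(i -> 0):
  [9/10, -1/10, -3/5] . (a_1, a_2, a_3) = 3/20
  [-3/20, 4/5, -1/10] . (a_1, a_2, a_3) = 1/20
  [0, -1/20, 3/4] . (a_1, a_2, a_3) = 13/20

Solving yields:
  a_1 = 236/297
  a_2 = 149/462
  a_3 = 1231/1386

Starting state is 2, so the absorption probability is a_2 = 149/462.

Answer: 149/462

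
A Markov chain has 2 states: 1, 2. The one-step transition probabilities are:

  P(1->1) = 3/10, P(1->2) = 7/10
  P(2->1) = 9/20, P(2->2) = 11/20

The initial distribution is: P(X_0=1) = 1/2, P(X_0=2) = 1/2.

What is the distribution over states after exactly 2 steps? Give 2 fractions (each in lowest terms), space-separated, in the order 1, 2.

Propagating the distribution step by step (d_{t+1} = d_t * P):
d_0 = (1=1/2, 2=1/2)
  d_1[1] = 1/2*3/10 + 1/2*9/20 = 3/8
  d_1[2] = 1/2*7/10 + 1/2*11/20 = 5/8
d_1 = (1=3/8, 2=5/8)
  d_2[1] = 3/8*3/10 + 5/8*9/20 = 63/160
  d_2[2] = 3/8*7/10 + 5/8*11/20 = 97/160
d_2 = (1=63/160, 2=97/160)

Answer: 63/160 97/160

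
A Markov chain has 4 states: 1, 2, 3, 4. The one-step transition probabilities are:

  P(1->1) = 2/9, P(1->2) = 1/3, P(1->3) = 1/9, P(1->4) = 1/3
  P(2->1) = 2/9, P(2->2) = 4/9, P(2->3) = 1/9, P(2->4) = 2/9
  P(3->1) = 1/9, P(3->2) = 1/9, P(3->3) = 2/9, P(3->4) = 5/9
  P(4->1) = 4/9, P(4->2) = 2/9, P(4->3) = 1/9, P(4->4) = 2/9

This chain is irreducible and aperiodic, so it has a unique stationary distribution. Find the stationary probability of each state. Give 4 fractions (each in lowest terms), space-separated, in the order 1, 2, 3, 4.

Answer: 173/632 97/316 1/8 93/316

Derivation:
The stationary distribution satisfies pi = pi * P, i.e.:
  pi_1 = 2/9*pi_1 + 2/9*pi_2 + 1/9*pi_3 + 4/9*pi_4
  pi_2 = 1/3*pi_1 + 4/9*pi_2 + 1/9*pi_3 + 2/9*pi_4
  pi_3 = 1/9*pi_1 + 1/9*pi_2 + 2/9*pi_3 + 1/9*pi_4
  pi_4 = 1/3*pi_1 + 2/9*pi_2 + 5/9*pi_3 + 2/9*pi_4
with normalization: pi_1 + pi_2 + pi_3 + pi_4 = 1.

Using the first 3 balance equations plus normalization, the linear system A*pi = b is:
  [-7/9, 2/9, 1/9, 4/9] . pi = 0
  [1/3, -5/9, 1/9, 2/9] . pi = 0
  [1/9, 1/9, -7/9, 1/9] . pi = 0
  [1, 1, 1, 1] . pi = 1

Solving yields:
  pi_1 = 173/632
  pi_2 = 97/316
  pi_3 = 1/8
  pi_4 = 93/316

Verification (pi * P):
  173/632*2/9 + 97/316*2/9 + 1/8*1/9 + 93/316*4/9 = 173/632 = pi_1  (ok)
  173/632*1/3 + 97/316*4/9 + 1/8*1/9 + 93/316*2/9 = 97/316 = pi_2  (ok)
  173/632*1/9 + 97/316*1/9 + 1/8*2/9 + 93/316*1/9 = 1/8 = pi_3  (ok)
  173/632*1/3 + 97/316*2/9 + 1/8*5/9 + 93/316*2/9 = 93/316 = pi_4  (ok)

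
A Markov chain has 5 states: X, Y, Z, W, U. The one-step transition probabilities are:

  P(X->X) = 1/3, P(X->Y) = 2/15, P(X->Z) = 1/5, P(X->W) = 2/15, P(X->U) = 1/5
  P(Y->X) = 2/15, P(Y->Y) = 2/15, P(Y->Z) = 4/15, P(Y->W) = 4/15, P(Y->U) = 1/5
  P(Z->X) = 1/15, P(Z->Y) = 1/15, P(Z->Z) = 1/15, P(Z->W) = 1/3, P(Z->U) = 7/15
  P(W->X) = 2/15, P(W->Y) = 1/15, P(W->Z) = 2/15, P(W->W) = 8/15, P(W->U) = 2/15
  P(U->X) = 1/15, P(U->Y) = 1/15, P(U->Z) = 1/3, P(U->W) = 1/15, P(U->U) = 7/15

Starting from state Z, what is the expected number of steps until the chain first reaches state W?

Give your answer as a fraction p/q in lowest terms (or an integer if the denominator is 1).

Let h_i = expected steps to first reach W from state i.
Boundary: h_W = 0.
First-step equations for the other states:
  h_X = 1 + 1/3*h_X + 2/15*h_Y + 1/5*h_Z + 2/15*h_W + 1/5*h_U
  h_Y = 1 + 2/15*h_X + 2/15*h_Y + 4/15*h_Z + 4/15*h_W + 1/5*h_U
  h_Z = 1 + 1/15*h_X + 1/15*h_Y + 1/15*h_Z + 1/3*h_W + 7/15*h_U
  h_U = 1 + 1/15*h_X + 1/15*h_Y + 1/3*h_Z + 1/15*h_W + 7/15*h_U

Substituting h_W = 0 and rearranging gives the linear system (I - Q) h = 1:
  [2/3, -2/15, -1/5, -1/5] . (h_X, h_Y, h_Z, h_U) = 1
  [-2/15, 13/15, -4/15, -1/5] . (h_X, h_Y, h_Z, h_U) = 1
  [-1/15, -1/15, 14/15, -7/15] . (h_X, h_Y, h_Z, h_U) = 1
  [-1/15, -1/15, -1/3, 8/15] . (h_X, h_Y, h_Z, h_U) = 1

Solving yields:
  h_X = 1125/188
  h_Y = 3855/752
  h_Z = 3825/752
  h_U = 4845/752

Starting state is Z, so the expected hitting time is h_Z = 3825/752.

Answer: 3825/752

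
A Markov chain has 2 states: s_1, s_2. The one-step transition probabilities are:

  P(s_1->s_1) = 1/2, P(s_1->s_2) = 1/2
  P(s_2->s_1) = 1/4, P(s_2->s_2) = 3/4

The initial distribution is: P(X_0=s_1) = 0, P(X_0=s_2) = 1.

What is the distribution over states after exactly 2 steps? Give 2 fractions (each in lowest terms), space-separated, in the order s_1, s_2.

Propagating the distribution step by step (d_{t+1} = d_t * P):
d_0 = (s_1=0, s_2=1)
  d_1[s_1] = 0*1/2 + 1*1/4 = 1/4
  d_1[s_2] = 0*1/2 + 1*3/4 = 3/4
d_1 = (s_1=1/4, s_2=3/4)
  d_2[s_1] = 1/4*1/2 + 3/4*1/4 = 5/16
  d_2[s_2] = 1/4*1/2 + 3/4*3/4 = 11/16
d_2 = (s_1=5/16, s_2=11/16)

Answer: 5/16 11/16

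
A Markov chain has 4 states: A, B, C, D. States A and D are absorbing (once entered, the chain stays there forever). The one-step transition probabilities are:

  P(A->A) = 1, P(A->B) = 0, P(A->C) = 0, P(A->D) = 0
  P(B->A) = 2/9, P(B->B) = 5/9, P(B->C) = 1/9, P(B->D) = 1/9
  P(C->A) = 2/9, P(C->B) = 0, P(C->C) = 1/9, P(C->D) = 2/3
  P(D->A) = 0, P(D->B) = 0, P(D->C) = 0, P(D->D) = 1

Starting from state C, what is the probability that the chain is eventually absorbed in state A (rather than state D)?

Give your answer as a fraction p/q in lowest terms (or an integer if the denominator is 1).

Let a_i = P(absorbed in A | start in state i).
Boundary conditions: a_A = 1, a_D = 0.
For each transient state i, a_i = sum_j P(i->j) * a_j:
  a_B = 2/9*a_A + 5/9*a_B + 1/9*a_C + 1/9*a_D
  a_C = 2/9*a_A + 0*a_B + 1/9*a_C + 2/3*a_D

Substituting a_A = 1 and a_D = 0, rearrange to (I - Q) a = r where r[i] = P(i -> A):
  [4/9, -1/9] . (a_B, a_C) = 2/9
  [0, 8/9] . (a_B, a_C) = 2/9

Solving yields:
  a_B = 9/16
  a_C = 1/4

Starting state is C, so the absorption probability is a_C = 1/4.

Answer: 1/4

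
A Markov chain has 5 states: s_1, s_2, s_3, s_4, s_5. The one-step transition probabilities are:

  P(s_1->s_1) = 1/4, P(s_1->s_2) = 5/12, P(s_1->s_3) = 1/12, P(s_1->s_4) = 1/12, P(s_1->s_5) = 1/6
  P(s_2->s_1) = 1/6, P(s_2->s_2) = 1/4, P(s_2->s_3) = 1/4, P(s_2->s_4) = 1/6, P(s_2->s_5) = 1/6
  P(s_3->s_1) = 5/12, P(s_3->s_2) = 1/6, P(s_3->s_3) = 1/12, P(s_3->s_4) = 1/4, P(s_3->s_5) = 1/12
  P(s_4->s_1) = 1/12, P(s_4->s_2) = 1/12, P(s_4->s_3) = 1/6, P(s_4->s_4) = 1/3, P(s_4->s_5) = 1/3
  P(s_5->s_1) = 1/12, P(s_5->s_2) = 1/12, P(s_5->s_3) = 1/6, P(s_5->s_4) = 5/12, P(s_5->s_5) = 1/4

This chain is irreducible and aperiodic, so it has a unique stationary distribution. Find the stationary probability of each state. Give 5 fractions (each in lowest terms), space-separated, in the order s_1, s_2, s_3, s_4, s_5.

Answer: 76/421 79/421 65/421 1434/5473 1179/5473

Derivation:
The stationary distribution satisfies pi = pi * P, i.e.:
  pi_s_1 = 1/4*pi_s_1 + 1/6*pi_s_2 + 5/12*pi_s_3 + 1/12*pi_s_4 + 1/12*pi_s_5
  pi_s_2 = 5/12*pi_s_1 + 1/4*pi_s_2 + 1/6*pi_s_3 + 1/12*pi_s_4 + 1/12*pi_s_5
  pi_s_3 = 1/12*pi_s_1 + 1/4*pi_s_2 + 1/12*pi_s_3 + 1/6*pi_s_4 + 1/6*pi_s_5
  pi_s_4 = 1/12*pi_s_1 + 1/6*pi_s_2 + 1/4*pi_s_3 + 1/3*pi_s_4 + 5/12*pi_s_5
  pi_s_5 = 1/6*pi_s_1 + 1/6*pi_s_2 + 1/12*pi_s_3 + 1/3*pi_s_4 + 1/4*pi_s_5
with normalization: pi_s_1 + pi_s_2 + pi_s_3 + pi_s_4 + pi_s_5 = 1.

Using the first 4 balance equations plus normalization, the linear system A*pi = b is:
  [-3/4, 1/6, 5/12, 1/12, 1/12] . pi = 0
  [5/12, -3/4, 1/6, 1/12, 1/12] . pi = 0
  [1/12, 1/4, -11/12, 1/6, 1/6] . pi = 0
  [1/12, 1/6, 1/4, -2/3, 5/12] . pi = 0
  [1, 1, 1, 1, 1] . pi = 1

Solving yields:
  pi_s_1 = 76/421
  pi_s_2 = 79/421
  pi_s_3 = 65/421
  pi_s_4 = 1434/5473
  pi_s_5 = 1179/5473

Verification (pi * P):
  76/421*1/4 + 79/421*1/6 + 65/421*5/12 + 1434/5473*1/12 + 1179/5473*1/12 = 76/421 = pi_s_1  (ok)
  76/421*5/12 + 79/421*1/4 + 65/421*1/6 + 1434/5473*1/12 + 1179/5473*1/12 = 79/421 = pi_s_2  (ok)
  76/421*1/12 + 79/421*1/4 + 65/421*1/12 + 1434/5473*1/6 + 1179/5473*1/6 = 65/421 = pi_s_3  (ok)
  76/421*1/12 + 79/421*1/6 + 65/421*1/4 + 1434/5473*1/3 + 1179/5473*5/12 = 1434/5473 = pi_s_4  (ok)
  76/421*1/6 + 79/421*1/6 + 65/421*1/12 + 1434/5473*1/3 + 1179/5473*1/4 = 1179/5473 = pi_s_5  (ok)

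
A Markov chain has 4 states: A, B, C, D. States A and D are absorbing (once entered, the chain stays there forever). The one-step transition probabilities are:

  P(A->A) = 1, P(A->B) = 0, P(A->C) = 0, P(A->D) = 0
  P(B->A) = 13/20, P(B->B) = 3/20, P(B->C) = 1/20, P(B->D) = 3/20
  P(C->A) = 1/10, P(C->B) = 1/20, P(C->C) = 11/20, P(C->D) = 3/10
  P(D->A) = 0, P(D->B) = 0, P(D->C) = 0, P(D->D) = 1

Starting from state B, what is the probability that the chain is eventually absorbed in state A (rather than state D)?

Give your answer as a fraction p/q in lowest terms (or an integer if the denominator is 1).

Let a_i = P(absorbed in A | start in state i).
Boundary conditions: a_A = 1, a_D = 0.
For each transient state i, a_i = sum_j P(i->j) * a_j:
  a_B = 13/20*a_A + 3/20*a_B + 1/20*a_C + 3/20*a_D
  a_C = 1/10*a_A + 1/20*a_B + 11/20*a_C + 3/10*a_D

Substituting a_A = 1 and a_D = 0, rearrange to (I - Q) a = r where r[i] = P(i -> A):
  [17/20, -1/20] . (a_B, a_C) = 13/20
  [-1/20, 9/20] . (a_B, a_C) = 1/10

Solving yields:
  a_B = 119/152
  a_C = 47/152

Starting state is B, so the absorption probability is a_B = 119/152.

Answer: 119/152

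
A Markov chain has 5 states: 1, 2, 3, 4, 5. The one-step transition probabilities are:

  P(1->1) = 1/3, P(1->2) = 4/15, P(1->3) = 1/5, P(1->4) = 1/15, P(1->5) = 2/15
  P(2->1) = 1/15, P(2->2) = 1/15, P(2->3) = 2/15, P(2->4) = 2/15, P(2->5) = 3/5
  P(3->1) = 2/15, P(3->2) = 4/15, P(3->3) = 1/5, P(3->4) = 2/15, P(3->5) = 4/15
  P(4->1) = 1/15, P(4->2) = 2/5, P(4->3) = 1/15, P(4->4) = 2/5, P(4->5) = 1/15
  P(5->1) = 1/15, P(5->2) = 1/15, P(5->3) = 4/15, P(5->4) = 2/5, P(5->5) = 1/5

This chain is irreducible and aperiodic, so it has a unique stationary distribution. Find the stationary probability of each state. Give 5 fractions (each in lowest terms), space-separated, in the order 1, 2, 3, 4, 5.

Answer: 2193/20659 4327/20659 3464/20659 5455/20659 5220/20659

Derivation:
The stationary distribution satisfies pi = pi * P, i.e.:
  pi_1 = 1/3*pi_1 + 1/15*pi_2 + 2/15*pi_3 + 1/15*pi_4 + 1/15*pi_5
  pi_2 = 4/15*pi_1 + 1/15*pi_2 + 4/15*pi_3 + 2/5*pi_4 + 1/15*pi_5
  pi_3 = 1/5*pi_1 + 2/15*pi_2 + 1/5*pi_3 + 1/15*pi_4 + 4/15*pi_5
  pi_4 = 1/15*pi_1 + 2/15*pi_2 + 2/15*pi_3 + 2/5*pi_4 + 2/5*pi_5
  pi_5 = 2/15*pi_1 + 3/5*pi_2 + 4/15*pi_3 + 1/15*pi_4 + 1/5*pi_5
with normalization: pi_1 + pi_2 + pi_3 + pi_4 + pi_5 = 1.

Using the first 4 balance equations plus normalization, the linear system A*pi = b is:
  [-2/3, 1/15, 2/15, 1/15, 1/15] . pi = 0
  [4/15, -14/15, 4/15, 2/5, 1/15] . pi = 0
  [1/5, 2/15, -4/5, 1/15, 4/15] . pi = 0
  [1/15, 2/15, 2/15, -3/5, 2/5] . pi = 0
  [1, 1, 1, 1, 1] . pi = 1

Solving yields:
  pi_1 = 2193/20659
  pi_2 = 4327/20659
  pi_3 = 3464/20659
  pi_4 = 5455/20659
  pi_5 = 5220/20659

Verification (pi * P):
  2193/20659*1/3 + 4327/20659*1/15 + 3464/20659*2/15 + 5455/20659*1/15 + 5220/20659*1/15 = 2193/20659 = pi_1  (ok)
  2193/20659*4/15 + 4327/20659*1/15 + 3464/20659*4/15 + 5455/20659*2/5 + 5220/20659*1/15 = 4327/20659 = pi_2  (ok)
  2193/20659*1/5 + 4327/20659*2/15 + 3464/20659*1/5 + 5455/20659*1/15 + 5220/20659*4/15 = 3464/20659 = pi_3  (ok)
  2193/20659*1/15 + 4327/20659*2/15 + 3464/20659*2/15 + 5455/20659*2/5 + 5220/20659*2/5 = 5455/20659 = pi_4  (ok)
  2193/20659*2/15 + 4327/20659*3/5 + 3464/20659*4/15 + 5455/20659*1/15 + 5220/20659*1/5 = 5220/20659 = pi_5  (ok)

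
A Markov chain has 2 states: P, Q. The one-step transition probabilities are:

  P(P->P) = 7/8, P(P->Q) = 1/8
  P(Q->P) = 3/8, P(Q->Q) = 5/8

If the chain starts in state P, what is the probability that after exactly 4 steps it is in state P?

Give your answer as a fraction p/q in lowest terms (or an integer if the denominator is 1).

Computing P^4 by repeated multiplication:
P^1 =
  P: [7/8, 1/8]
  Q: [3/8, 5/8]
P^2 =
  P: [13/16, 3/16]
  Q: [9/16, 7/16]
P^3 =
  P: [25/32, 7/32]
  Q: [21/32, 11/32]
P^4 =
  P: [49/64, 15/64]
  Q: [45/64, 19/64]

(P^4)[P -> P] = 49/64

Answer: 49/64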